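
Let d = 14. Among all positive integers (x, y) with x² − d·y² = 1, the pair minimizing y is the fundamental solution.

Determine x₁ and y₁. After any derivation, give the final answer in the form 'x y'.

√14 = [3; 1,2,1,6, …], period ℓ=4 (even) → k=3
i=0: a=3 ⇒ p=3, q=1
i=1: a=1 ⇒ p=4, q=1
i=2: a=2 ⇒ p=11, q=3
i=3: a=1 ⇒ p=15, q=4
fundamental: x₁=15, y₁=4  (since 225 − 14·16 = 1)

15 4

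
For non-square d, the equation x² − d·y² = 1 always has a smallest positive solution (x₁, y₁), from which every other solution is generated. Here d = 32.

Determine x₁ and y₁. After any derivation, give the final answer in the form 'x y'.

[5; 1,1,1,10] for √32; ℓ=4 ⇒ convergent index 3
a_0=5:  p_0=5·1+0=5,  q_0=5·0+1=1
…
a_2=1:  p_2=1·6+5=11,  q_2=1·1+1=2
a_3=1:  p_3=1·11+6=17,  q_3=1·2+1=3
(x₁, y₁) = (17, 3);  17² − 32·3² = 1 ✓

17 3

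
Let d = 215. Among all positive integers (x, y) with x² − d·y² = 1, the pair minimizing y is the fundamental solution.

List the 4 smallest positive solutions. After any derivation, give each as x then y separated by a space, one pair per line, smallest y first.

√215 → a₀=14, period (1,1,1,28); ℓ=4 even so k=3
k=0  a_k=14  p_k/q_k = 14/1
k=1  a_k=1  p_k/q_k = 15/1
k=2  a_k=1  p_k/q_k = 29/2
k=3  a_k=1  p_k/q_k = 44/3
→ (44, 3).  Check: 44²=1936, 215·3²=1935, difference 1.
k=2:  x_2 = 44·44+215·3·3 = 3871,  y_2 = 44·3+3·44 = 264
k=3:  x_3 = 44·3871+215·3·264 = 340604,  y_3 = 44·264+3·3871 = 23229
k=4:  x_4 = 44·340604+215·3·23229 = 29969281,  y_4 = 44·23229+3·340604 = 2043888

44 3
3871 264
340604 23229
29969281 2043888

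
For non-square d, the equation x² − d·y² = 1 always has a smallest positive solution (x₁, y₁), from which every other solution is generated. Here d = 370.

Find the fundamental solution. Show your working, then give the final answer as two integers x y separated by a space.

213859 11118

√370 → a₀=19, period (4,4,38); ℓ=3 odd so k=5
a_0=19:  p_0=19·1+0=19,  q_0=19·0+1=1
…
a_2=4:  p_2=4·77+19=327,  q_2=4·4+1=17
…
a_4=4:  p_4=4·12503+327=50339,  q_4=4·650+17=2617
a_5=4:  p_5=4·50339+12503=213859,  q_5=4·2617+650=11118
(x₁, y₁) = (213859, 11118);  213859² − 370·11118² = 1 ✓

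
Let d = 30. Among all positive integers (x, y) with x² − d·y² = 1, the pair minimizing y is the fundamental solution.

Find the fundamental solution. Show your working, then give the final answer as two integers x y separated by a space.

11 2

√30 → a₀=5, period (2,10); ℓ=2 even so k=1
k=0  a_k=5  p_k/q_k = 5/1
k=1  a_k=2  p_k/q_k = 11/2
fundamental: x₁=11, y₁=2  (since 121 − 30·4 = 1)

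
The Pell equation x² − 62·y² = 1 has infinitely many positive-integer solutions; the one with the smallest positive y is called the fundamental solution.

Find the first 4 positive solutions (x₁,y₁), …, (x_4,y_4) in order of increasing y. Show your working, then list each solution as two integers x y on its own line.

63 8
7937 1008
999999 127000
125991937 16000992

√62 = [7; 1,6,1,14, …], period ℓ=4 (even) → k=3
i=0: a=7 ⇒ p=7, q=1
i=1: a=1 ⇒ p=8, q=1
i=2: a=6 ⇒ p=55, q=7
i=3: a=1 ⇒ p=63, q=8
(x₁, y₁) = (63, 8);  63² − 62·8² = 1 ✓
n=2: (63,8)∘(63,8) = (63·63+62·8·8, 63·8+8·63) = (7937,1008)
n=3: (7937,1008)∘(63,8) = (63·7937+62·8·1008, 63·1008+8·7937) = (999999,127000)
n=4: (999999,127000)∘(63,8) = (63·999999+62·8·127000, 63·127000+8·999999) = (125991937,16000992)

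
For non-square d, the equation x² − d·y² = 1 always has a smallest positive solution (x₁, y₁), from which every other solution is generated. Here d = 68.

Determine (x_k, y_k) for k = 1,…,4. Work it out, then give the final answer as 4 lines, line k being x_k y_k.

33 4
2177 264
143649 17420
9478657 1149456

√68 = [8; 4,16, …], period ℓ=2 (even) → k=1
step 0: (8, 1)  from 8·(1,0) + (0,1)
step 1: (33, 4)  from 4·(8,1) + (1,0)
→ (33, 4).  Check: 33²=1089, 68·4²=1088, difference 1.
k=2:  x_2 = 33·33+68·4·4 = 2177,  y_2 = 33·4+4·33 = 264
k=3:  x_3 = 33·2177+68·4·264 = 143649,  y_3 = 33·264+4·2177 = 17420
k=4:  x_4 = 33·143649+68·4·17420 = 9478657,  y_4 = 33·17420+4·143649 = 1149456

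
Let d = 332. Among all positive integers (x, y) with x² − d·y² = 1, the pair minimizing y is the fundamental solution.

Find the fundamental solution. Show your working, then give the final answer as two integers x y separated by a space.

13447 738

d=332: √d = [18; 4,1,1,8,1,1,4,36] (ℓ=8, even), read p_7/q_7
a_0=18:  p_0=18·1+0=18,  q_0=18·0+1=1
…
a_2=1:  p_2=1·73+18=91,  q_2=1·4+1=5
a_3=1:  p_3=1·91+73=164,  q_3=1·5+4=9
a_4=8:  p_4=8·164+91=1403,  q_4=8·9+5=77
a_5=1:  p_5=1·1403+164=1567,  q_5=1·77+9=86
a_6=1:  p_6=1·1567+1403=2970,  q_6=1·86+77=163
a_7=4:  p_7=4·2970+1567=13447,  q_7=4·163+86=738
→ (13447, 738).  Check: 13447²=180821809, 332·738²=180821808, difference 1.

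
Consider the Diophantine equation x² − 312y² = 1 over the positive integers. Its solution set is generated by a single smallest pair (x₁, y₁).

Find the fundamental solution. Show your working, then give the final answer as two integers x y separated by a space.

√312 = [17; 1,1,1,34, …], period ℓ=4 (even) → k=3
step 0: (17, 1)  from 17·(1,0) + (0,1)
step 1: (18, 1)  from 1·(17,1) + (1,0)
step 2: (35, 2)  from 1·(18,1) + (17,1)
step 3: (53, 3)  from 1·(35,2) + (18,1)
(x₁, y₁) = (53, 3);  53² − 312·3² = 1 ✓

53 3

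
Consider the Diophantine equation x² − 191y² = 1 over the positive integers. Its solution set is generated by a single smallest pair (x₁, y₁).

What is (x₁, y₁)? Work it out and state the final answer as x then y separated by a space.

8994000 650783

√191 = [13; 1,4,1,1,3,…,4,1,26, …], period ℓ=16 (even) → k=15
a_0=13:  p_0=13·1+0=13,  q_0=13·0+1=1
a_1=1:  p_1=1·13+1=14,  q_1=1·1+0=1
a_2=4:  p_2=4·14+13=69,  q_2=4·1+1=5
a_3=1:  p_3=1·69+14=83,  q_3=1·5+1=6
a_4=1:  p_4=1·83+69=152,  q_4=1·6+5=11
…
a_6=2:  p_6=2·539+152=1230,  q_6=2·39+11=89
a_7=2:  p_7=2·1230+539=2999,  q_7=2·89+39=217
a_8=13:  p_8=13·2999+1230=40217,  q_8=13·217+89=2910
a_9=2:  p_9=2·40217+2999=83433,  q_9=2·2910+217=6037
a_10=2:  p_10=2·83433+40217=207083,  q_10=2·6037+2910=14984
…
a_12=1:  p_12=1·704682+207083=911765,  q_12=1·50989+14984=65973
a_13=1:  p_13=1·911765+704682=1616447,  q_13=1·65973+50989=116962
a_14=4:  p_14=4·1616447+911765=7377553,  q_14=4·116962+65973=533821
a_15=1:  p_15=1·7377553+1616447=8994000,  q_15=1·533821+116962=650783
fundamental: x₁=8994000, y₁=650783  (since 80892036000000 − 191·423518513089 = 1)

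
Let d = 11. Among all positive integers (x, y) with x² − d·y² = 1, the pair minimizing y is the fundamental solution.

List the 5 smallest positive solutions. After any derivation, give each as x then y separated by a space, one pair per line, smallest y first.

√11 = [3; 3,6, …], period ℓ=2 (even) → k=1
step 0: (3, 1)  from 3·(1,0) + (0,1)
step 1: (10, 3)  from 3·(3,1) + (1,0)
(x₁, y₁) = (10, 3);  10² − 11·3² = 1 ✓
k=2:  x_2 = 10·10+11·3·3 = 199,  y_2 = 10·3+3·10 = 60
k=3:  x_3 = 10·199+11·3·60 = 3970,  y_3 = 10·60+3·199 = 1197
k=4:  x_4 = 10·3970+11·3·1197 = 79201,  y_4 = 10·1197+3·3970 = 23880
k=5:  x_5 = 10·79201+11·3·23880 = 1580050,  y_5 = 10·23880+3·79201 = 476403

10 3
199 60
3970 1197
79201 23880
1580050 476403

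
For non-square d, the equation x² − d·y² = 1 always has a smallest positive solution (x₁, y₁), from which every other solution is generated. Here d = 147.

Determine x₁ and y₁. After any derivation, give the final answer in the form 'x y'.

√147 → a₀=12, period (8,24); ℓ=2 even so k=1
k=0  a_k=12  p_k/q_k = 12/1
k=1  a_k=8  p_k/q_k = 97/8
fundamental: x₁=97, y₁=8  (since 9409 − 147·64 = 1)

97 8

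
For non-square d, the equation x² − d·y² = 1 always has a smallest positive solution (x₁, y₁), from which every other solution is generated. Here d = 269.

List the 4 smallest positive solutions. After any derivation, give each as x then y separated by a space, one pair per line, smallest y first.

√269 → a₀=16, period (2,2,32); ℓ=3 odd so k=5
step 0: (16, 1)  from 16·(1,0) + (0,1)
step 1: (33, 2)  from 2·(16,1) + (1,0)
…
step 4: (5396, 329)  from 2·(2657,162) + (82,5)
step 5: (13449, 820)  from 2·(5396,329) + (2657,162)
fundamental: x₁=13449, y₁=820  (since 180875601 − 269·672400 = 1)
n=2: (13449,820)∘(13449,820) = (13449·13449+269·820·820, 13449·820+820·13449) = (361751201,22056360)
n=3: (361751201,22056360)∘(13449,820) = (13449·361751201+269·820·22056360, 13449·22056360+820·361751201) = (9730383791049,593271970460)
n=4: (9730383791049,593271970460)∘(13449,820) = (13449·9730383791049+269·820·593271970460, 13449·593271970460+820·9730383791049) = (261727862849884801,15957829439376720)

13449 820
361751201 22056360
9730383791049 593271970460
261727862849884801 15957829439376720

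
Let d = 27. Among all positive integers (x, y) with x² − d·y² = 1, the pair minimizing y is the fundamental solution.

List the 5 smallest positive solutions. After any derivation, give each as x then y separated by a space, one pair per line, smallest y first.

26 5
1351 260
70226 13515
3650401 702520
189750626 36517525

√27 = [5; 5,10, …], period ℓ=2 (even) → k=1
a_0=5:  p_0=5·1+0=5,  q_0=5·0+1=1
a_1=5:  p_1=5·5+1=26,  q_1=5·1+0=5
(x₁, y₁) = (26, 5);  26² − 27·5² = 1 ✓
(x_2, y_2) = (26·26 + 27·5·5, 26·5 + 5·26) = (1351, 260)
(x_3, y_3) = (26·1351 + 27·5·260, 26·260 + 5·1351) = (70226, 13515)
(x_4, y_4) = (26·70226 + 27·5·13515, 26·13515 + 5·70226) = (3650401, 702520)
(x_5, y_5) = (26·3650401 + 27·5·702520, 26·702520 + 5·3650401) = (189750626, 36517525)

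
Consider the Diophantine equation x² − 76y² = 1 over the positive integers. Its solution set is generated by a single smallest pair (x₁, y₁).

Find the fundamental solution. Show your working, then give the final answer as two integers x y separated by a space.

d=76: √d = [8; 1,2,1,1,5,4,5,1,1,2,1,16] (ℓ=12, even), read p_11/q_11
a_0=8:  p_0=8·1+0=8,  q_0=8·0+1=1
…
a_2=2:  p_2=2·9+8=26,  q_2=2·1+1=3
…
a_5=5:  p_5=5·61+35=340,  q_5=5·7+4=39
…
a_7=5:  p_7=5·1421+340=7445,  q_7=5·163+39=854
a_8=1:  p_8=1·7445+1421=8866,  q_8=1·854+163=1017
…
a_10=2:  p_10=2·16311+8866=41488,  q_10=2·1871+1017=4759
a_11=1:  p_11=1·41488+16311=57799,  q_11=1·4759+1871=6630
→ (57799, 6630).  Check: 57799²=3340724401, 76·6630²=3340724400, difference 1.

57799 6630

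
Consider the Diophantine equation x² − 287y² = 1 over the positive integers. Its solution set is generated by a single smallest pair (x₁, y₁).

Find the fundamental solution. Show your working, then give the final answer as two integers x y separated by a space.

√287 = [16; 1,15,1,32, …], period ℓ=4 (even) → k=3
a_0=16:  p_0=16·1+0=16,  q_0=16·0+1=1
…
a_2=15:  p_2=15·17+16=271,  q_2=15·1+1=16
a_3=1:  p_3=1·271+17=288,  q_3=1·16+1=17
→ (288, 17).  Check: 288²=82944, 287·17²=82943, difference 1.

288 17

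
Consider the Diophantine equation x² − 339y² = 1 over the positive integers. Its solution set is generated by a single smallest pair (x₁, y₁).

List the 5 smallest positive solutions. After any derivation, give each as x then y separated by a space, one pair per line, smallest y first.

√339 → a₀=18, period (2,2,2,1,17,1,2,2,2,36); ℓ=10 even so k=9
i=0: a=18 ⇒ p=18, q=1
…
i=4: a=1 ⇒ p=313, q=17
…
i=7: a=2 ⇒ p=17252, q=937
i=8: a=2 ⇒ p=40359, q=2192
i=9: a=2 ⇒ p=97970, q=5321
fundamental: x₁=97970, y₁=5321  (since 9598120900 − 339·28313041 = 1)
k=2:  x_2 = 97970·97970+339·5321·5321 = 19196241799,  y_2 = 97970·5321+5321·97970 = 1042596740
k=3:  x_3 = 97970·19196241799+339·5321·1042596740 = 3761311617998090,  y_3 = 97970·1042596740+5321·19196241799 = 204286405230279
k=4:  x_4 = 97970·3761311617998090+339·5321·204286405230279 = 736991398411349512801,  y_4 = 97970·204286405230279+5321·3761311617998090 = 40027878239778270520
k=5:  x_5 = 97970·736991398411349512801+339·5321·40027878239778270520 = 144406094600958511920229850,  y_5 = 97970·40027878239778270520+5321·736991398411349512801 = 7843062462097867920458521

97970 5321
19196241799 1042596740
3761311617998090 204286405230279
736991398411349512801 40027878239778270520
144406094600958511920229850 7843062462097867920458521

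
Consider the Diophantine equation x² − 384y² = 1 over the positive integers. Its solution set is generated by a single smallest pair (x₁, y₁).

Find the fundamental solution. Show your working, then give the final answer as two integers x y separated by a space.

4801 245

[19; 1,1,2,9,2,1,1,38] for √384; ℓ=8 ⇒ convergent index 7
a_0=19:  p_0=19·1+0=19,  q_0=19·0+1=1
…
a_3=2:  p_3=2·39+20=98,  q_3=2·2+1=5
a_4=9:  p_4=9·98+39=921,  q_4=9·5+2=47
…
a_6=1:  p_6=1·1940+921=2861,  q_6=1·99+47=146
a_7=1:  p_7=1·2861+1940=4801,  q_7=1·146+99=245
→ (4801, 245).  Check: 4801²=23049601, 384·245²=23049600, difference 1.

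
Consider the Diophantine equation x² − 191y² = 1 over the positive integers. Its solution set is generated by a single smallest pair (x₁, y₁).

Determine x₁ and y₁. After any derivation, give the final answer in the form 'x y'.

8994000 650783

[13; 1,4,1,1,3,…,4,1,26] for √191; ℓ=16 ⇒ convergent index 15
a_0=13:  p_0=13·1+0=13,  q_0=13·0+1=1
a_1=1:  p_1=1·13+1=14,  q_1=1·1+0=1
a_2=4:  p_2=4·14+13=69,  q_2=4·1+1=5
a_3=1:  p_3=1·69+14=83,  q_3=1·5+1=6
a_4=1:  p_4=1·83+69=152,  q_4=1·6+5=11
a_5=3:  p_5=3·152+83=539,  q_5=3·11+6=39
a_6=2:  p_6=2·539+152=1230,  q_6=2·39+11=89
a_7=2:  p_7=2·1230+539=2999,  q_7=2·89+39=217
a_8=13:  p_8=13·2999+1230=40217,  q_8=13·217+89=2910
…
a_10=2:  p_10=2·83433+40217=207083,  q_10=2·6037+2910=14984
a_11=3:  p_11=3·207083+83433=704682,  q_11=3·14984+6037=50989
a_12=1:  p_12=1·704682+207083=911765,  q_12=1·50989+14984=65973
a_13=1:  p_13=1·911765+704682=1616447,  q_13=1·65973+50989=116962
a_14=4:  p_14=4·1616447+911765=7377553,  q_14=4·116962+65973=533821
a_15=1:  p_15=1·7377553+1616447=8994000,  q_15=1·533821+116962=650783
(x₁, y₁) = (8994000, 650783);  8994000² − 191·650783² = 1 ✓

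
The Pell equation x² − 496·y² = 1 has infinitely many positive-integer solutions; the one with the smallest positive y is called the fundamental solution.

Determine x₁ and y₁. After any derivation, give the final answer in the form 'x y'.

d=496: √d = [22; 3,1,2,4,1,…,1,3,44] (ℓ=16, even), read p_15/q_15
a_0=22:  p_0=22·1+0=22,  q_0=22·0+1=1
…
a_2=1:  p_2=1·67+22=89,  q_2=1·3+1=4
…
a_5=1:  p_5=1·1069+245=1314,  q_5=1·48+11=59
…
a_9=2:  p_9=2·14543+6080=35166,  q_9=2·653+273=1579
…
a_13=2:  p_13=2·389209+84875=863293,  q_13=2·17476+3811=38763
a_14=1:  p_14=1·863293+389209=1252502,  q_14=1·38763+17476=56239
a_15=3:  p_15=3·1252502+863293=4620799,  q_15=3·56239+38763=207480
→ (4620799, 207480).  Check: 4620799²=21351783398401, 496·207480²=21351783398400, difference 1.

4620799 207480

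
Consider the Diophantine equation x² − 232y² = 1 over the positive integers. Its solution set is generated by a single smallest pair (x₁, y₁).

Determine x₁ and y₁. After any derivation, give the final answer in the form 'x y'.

19603 1287

d=232: √d = [15; 4,3,7,3,4,30] (ℓ=6, even), read p_5/q_5
k=0  a_k=15  p_k/q_k = 15/1
…
k=3  a_k=7  p_k/q_k = 1447/95
k=4  a_k=3  p_k/q_k = 4539/298
k=5  a_k=4  p_k/q_k = 19603/1287
→ (19603, 1287).  Check: 19603²=384277609, 232·1287²=384277608, difference 1.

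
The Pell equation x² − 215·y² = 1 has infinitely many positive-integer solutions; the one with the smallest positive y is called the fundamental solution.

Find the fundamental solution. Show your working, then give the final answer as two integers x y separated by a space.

44 3

[14; 1,1,1,28] for √215; ℓ=4 ⇒ convergent index 3
k=0  a_k=14  p_k/q_k = 14/1
…
k=2  a_k=1  p_k/q_k = 29/2
k=3  a_k=1  p_k/q_k = 44/3
(x₁, y₁) = (44, 3);  44² − 215·3² = 1 ✓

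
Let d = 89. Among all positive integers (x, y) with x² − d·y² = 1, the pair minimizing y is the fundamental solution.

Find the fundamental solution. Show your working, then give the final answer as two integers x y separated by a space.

√89 → a₀=9, period (2,3,3,2,18); ℓ=5 odd so k=9
k=0  a_k=9  p_k/q_k = 9/1
…
k=2  a_k=3  p_k/q_k = 66/7
…
k=6  a_k=2  p_k/q_k = 18934/2007
k=7  a_k=3  p_k/q_k = 66019/6998
k=8  a_k=3  p_k/q_k = 216991/23001
k=9  a_k=2  p_k/q_k = 500001/53000
(x₁, y₁) = (500001, 53000);  500001² − 89·53000² = 1 ✓

500001 53000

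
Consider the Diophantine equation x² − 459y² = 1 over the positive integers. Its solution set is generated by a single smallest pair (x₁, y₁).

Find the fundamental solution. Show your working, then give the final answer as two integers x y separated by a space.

499850 23331

[21; 2,2,1,4,21,4,1,2,2,42] for √459; ℓ=10 ⇒ convergent index 9
i=0: a=21 ⇒ p=21, q=1
…
i=4: a=4 ⇒ p=707, q=33
i=5: a=21 ⇒ p=14997, q=700
…
i=8: a=2 ⇒ p=212079, q=9899
i=9: a=2 ⇒ p=499850, q=23331
→ (499850, 23331).  Check: 499850²=249850022500, 459·23331²=249850022499, difference 1.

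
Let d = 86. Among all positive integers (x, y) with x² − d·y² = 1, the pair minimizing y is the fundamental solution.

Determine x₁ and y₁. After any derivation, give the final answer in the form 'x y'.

10405 1122

d=86: √d = [9; 3,1,1,1,8,1,1,1,3,18] (ℓ=10, even), read p_9/q_9
step 0: (9, 1)  from 9·(1,0) + (0,1)
step 1: (28, 3)  from 3·(9,1) + (1,0)
…
step 5: (881, 95)  from 8·(102,11) + (65,7)
step 6: (983, 106)  from 1·(881,95) + (102,11)
step 7: (1864, 201)  from 1·(983,106) + (881,95)
step 8: (2847, 307)  from 1·(1864,201) + (983,106)
step 9: (10405, 1122)  from 3·(2847,307) + (1864,201)
fundamental: x₁=10405, y₁=1122  (since 108264025 − 86·1258884 = 1)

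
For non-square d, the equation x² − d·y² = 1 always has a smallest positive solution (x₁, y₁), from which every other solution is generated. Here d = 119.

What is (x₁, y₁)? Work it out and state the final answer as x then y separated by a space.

120 11

[10; 1,9,1,20] for √119; ℓ=4 ⇒ convergent index 3
step 0: (10, 1)  from 10·(1,0) + (0,1)
step 1: (11, 1)  from 1·(10,1) + (1,0)
step 2: (109, 10)  from 9·(11,1) + (10,1)
step 3: (120, 11)  from 1·(109,10) + (11,1)
fundamental: x₁=120, y₁=11  (since 14400 − 119·121 = 1)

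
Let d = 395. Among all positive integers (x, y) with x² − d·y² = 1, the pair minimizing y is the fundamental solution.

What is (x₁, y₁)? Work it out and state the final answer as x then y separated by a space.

√395 → a₀=19, period (1,6,1,38); ℓ=4 even so k=3
k=0  a_k=19  p_k/q_k = 19/1
…
k=2  a_k=6  p_k/q_k = 139/7
k=3  a_k=1  p_k/q_k = 159/8
fundamental: x₁=159, y₁=8  (since 25281 − 395·64 = 1)

159 8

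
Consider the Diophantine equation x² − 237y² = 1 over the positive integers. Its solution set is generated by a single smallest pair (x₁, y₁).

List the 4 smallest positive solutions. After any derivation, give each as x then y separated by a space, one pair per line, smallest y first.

√237 → a₀=15, period (2,1,1,7,10,7,1,1,2,30); ℓ=10 even so k=9
step 0: (15, 1)  from 15·(1,0) + (0,1)
…
step 4: (585, 38)  from 7·(77,5) + (46,3)
…
step 8: (90075, 5851)  from 1·(48001,3118) + (42074,2733)
step 9: (228151, 14820)  from 2·(90075,5851) + (48001,3118)
fundamental: x₁=228151, y₁=14820  (since 52052878801 − 237·219632400 = 1)
k=2:  x_2 = 228151·228151+237·14820·14820 = 104105757601,  y_2 = 228151·14820+14820·228151 = 6762395640
k=3:  x_3 = 228151·104105757601+237·14820·6762395640 = 47503665404623351,  y_3 = 228151·6762395640+14820·104105757601 = 3085694655308460
k=4:  x_4 = 228151·47503665404623351+237·14820·3085694655308460 = 21676017531356338550401,  y_4 = 228151·3085694655308460+14820·47503665404623351 = 1408008642599798519280

228151 14820
104105757601 6762395640
47503665404623351 3085694655308460
21676017531356338550401 1408008642599798519280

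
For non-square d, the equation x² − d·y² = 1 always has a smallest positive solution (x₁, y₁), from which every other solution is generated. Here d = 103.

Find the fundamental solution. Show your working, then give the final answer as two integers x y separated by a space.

227528 22419

d=103: √d = [10; 6,1,2,1,1,9,1,1,2,1,6,20] (ℓ=12, even), read p_11/q_11
k=0  a_k=10  p_k/q_k = 10/1
k=1  a_k=6  p_k/q_k = 61/6
…
k=4  a_k=1  p_k/q_k = 274/27
…
k=10  a_k=1  p_k/q_k = 33877/3338
k=11  a_k=6  p_k/q_k = 227528/22419
(x₁, y₁) = (227528, 22419);  227528² − 103·22419² = 1 ✓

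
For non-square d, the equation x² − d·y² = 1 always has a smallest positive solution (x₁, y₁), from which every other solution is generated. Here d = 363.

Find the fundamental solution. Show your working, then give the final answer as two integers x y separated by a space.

362 19

d=363: √d = [19; 19,38] (ℓ=2, even), read p_1/q_1
step 0: (19, 1)  from 19·(1,0) + (0,1)
step 1: (362, 19)  from 19·(19,1) + (1,0)
(x₁, y₁) = (362, 19);  362² − 363·19² = 1 ✓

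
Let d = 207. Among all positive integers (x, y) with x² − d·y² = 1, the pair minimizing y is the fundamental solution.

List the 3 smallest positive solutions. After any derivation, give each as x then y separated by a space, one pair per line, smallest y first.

1151 80
2649601 184160
6099380351 423936240

√207 = [14; 2,1,1,2,1,1,2,28, …], period ℓ=8 (even) → k=7
step 0: (14, 1)  from 14·(1,0) + (0,1)
…
step 2: (43, 3)  from 1·(29,2) + (14,1)
step 3: (72, 5)  from 1·(43,3) + (29,2)
step 4: (187, 13)  from 2·(72,5) + (43,3)
step 5: (259, 18)  from 1·(187,13) + (72,5)
step 6: (446, 31)  from 1·(259,18) + (187,13)
step 7: (1151, 80)  from 2·(446,31) + (259,18)
(x₁, y₁) = (1151, 80);  1151² − 207·80² = 1 ✓
k=2:  x_2 = 1151·1151+207·80·80 = 2649601,  y_2 = 1151·80+80·1151 = 184160
k=3:  x_3 = 1151·2649601+207·80·184160 = 6099380351,  y_3 = 1151·184160+80·2649601 = 423936240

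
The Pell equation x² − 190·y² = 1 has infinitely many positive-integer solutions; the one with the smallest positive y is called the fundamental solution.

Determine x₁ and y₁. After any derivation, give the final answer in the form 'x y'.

52021 3774

d=190: √d = [13; 1,3,1,1,1,…,3,1,26] (ℓ=14, even), read p_13/q_13
step 0: (13, 1)  from 13·(1,0) + (0,1)
…
step 2: (55, 4)  from 3·(14,1) + (13,1)
…
step 4: (124, 9)  from 1·(69,5) + (55,4)
step 5: (193, 14)  from 1·(124,9) + (69,5)
…
step 8: (2936, 213)  from 2·(1213,88) + (510,37)
step 9: (4149, 301)  from 1·(2936,213) + (1213,88)
step 10: (7085, 514)  from 1·(4149,301) + (2936,213)
step 11: (11234, 815)  from 1·(7085,514) + (4149,301)
step 12: (40787, 2959)  from 3·(11234,815) + (7085,514)
step 13: (52021, 3774)  from 1·(40787,2959) + (11234,815)
→ (52021, 3774).  Check: 52021²=2706184441, 190·3774²=2706184440, difference 1.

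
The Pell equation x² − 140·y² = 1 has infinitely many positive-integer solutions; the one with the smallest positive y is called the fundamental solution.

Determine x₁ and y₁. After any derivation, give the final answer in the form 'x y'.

71 6

√140 → a₀=11, period (1,4,1,22); ℓ=4 even so k=3
k=0  a_k=11  p_k/q_k = 11/1
…
k=2  a_k=4  p_k/q_k = 59/5
k=3  a_k=1  p_k/q_k = 71/6
→ (71, 6).  Check: 71²=5041, 140·6²=5040, difference 1.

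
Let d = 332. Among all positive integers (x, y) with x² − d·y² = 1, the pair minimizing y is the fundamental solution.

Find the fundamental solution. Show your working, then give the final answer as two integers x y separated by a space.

√332 = [18; 4,1,1,8,1,1,4,36, …], period ℓ=8 (even) → k=7
a_0=18:  p_0=18·1+0=18,  q_0=18·0+1=1
…
a_2=1:  p_2=1·73+18=91,  q_2=1·4+1=5
a_3=1:  p_3=1·91+73=164,  q_3=1·5+4=9
…
a_6=1:  p_6=1·1567+1403=2970,  q_6=1·86+77=163
a_7=4:  p_7=4·2970+1567=13447,  q_7=4·163+86=738
fundamental: x₁=13447, y₁=738  (since 180821809 − 332·544644 = 1)

13447 738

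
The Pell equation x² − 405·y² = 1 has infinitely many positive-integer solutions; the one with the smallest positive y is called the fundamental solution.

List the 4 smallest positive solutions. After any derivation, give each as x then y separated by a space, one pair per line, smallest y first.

161 8
51841 2576
16692641 829464
5374978561 267084832

√405 → a₀=20, period (8,40); ℓ=2 even so k=1
a_0=20:  p_0=20·1+0=20,  q_0=20·0+1=1
a_1=8:  p_1=8·20+1=161,  q_1=8·1+0=8
fundamental: x₁=161, y₁=8  (since 25921 − 405·64 = 1)
(x_2, y_2) = (161·161 + 405·8·8, 161·8 + 8·161) = (51841, 2576)
(x_3, y_3) = (161·51841 + 405·8·2576, 161·2576 + 8·51841) = (16692641, 829464)
(x_4, y_4) = (161·16692641 + 405·8·829464, 161·829464 + 8·16692641) = (5374978561, 267084832)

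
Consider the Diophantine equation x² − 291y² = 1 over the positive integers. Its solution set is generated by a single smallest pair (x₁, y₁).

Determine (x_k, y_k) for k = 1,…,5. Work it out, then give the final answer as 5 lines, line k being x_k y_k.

√291 = [17; 17,34, …], period ℓ=2 (even) → k=1
i=0: a=17 ⇒ p=17, q=1
i=1: a=17 ⇒ p=290, q=17
(x₁, y₁) = (290, 17);  290² − 291·17² = 1 ✓
(x_2, y_2) = (290·290 + 291·17·17, 290·17 + 17·290) = (168199, 9860)
(x_3, y_3) = (290·168199 + 291·17·9860, 290·9860 + 17·168199) = (97555130, 5718783)
(x_4, y_4) = (290·97555130 + 291·17·5718783, 290·5718783 + 17·97555130) = (56581807201, 3316884280)
(x_5, y_5) = (290·56581807201 + 291·17·3316884280, 290·3316884280 + 17·56581807201) = (32817350621450, 1923787163617)

290 17
168199 9860
97555130 5718783
56581807201 3316884280
32817350621450 1923787163617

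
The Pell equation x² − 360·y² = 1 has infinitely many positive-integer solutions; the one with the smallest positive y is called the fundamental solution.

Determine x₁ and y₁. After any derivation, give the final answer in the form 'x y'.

19 1

d=360: √d = [18; 1,36] (ℓ=2, even), read p_1/q_1
k=0  a_k=18  p_k/q_k = 18/1
k=1  a_k=1  p_k/q_k = 19/1
(x₁, y₁) = (19, 1);  19² − 360·1² = 1 ✓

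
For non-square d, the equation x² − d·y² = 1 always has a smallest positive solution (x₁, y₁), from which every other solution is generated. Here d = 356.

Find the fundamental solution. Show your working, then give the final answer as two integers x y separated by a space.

d=356: √d = [18; 1,6,1,1,2,…,6,1,36] (ℓ=14, even), read p_13/q_13
k=0  a_k=18  p_k/q_k = 18/1
…
k=11  a_k=1  p_k/q_k = 66019/3499
k=12  a_k=6  p_k/q_k = 433982/23001
k=13  a_k=1  p_k/q_k = 500001/26500
→ (500001, 26500).  Check: 500001²=250001000001, 356·26500²=250001000000, difference 1.

500001 26500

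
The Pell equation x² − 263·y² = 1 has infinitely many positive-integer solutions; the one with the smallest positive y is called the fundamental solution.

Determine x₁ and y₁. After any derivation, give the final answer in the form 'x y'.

[16; 4,1,1,1,1,15,1,1,1,1,4,32] for √263; ℓ=12 ⇒ convergent index 11
k=0  a_k=16  p_k/q_k = 16/1
k=1  a_k=4  p_k/q_k = 65/4
…
k=4  a_k=1  p_k/q_k = 227/14
k=5  a_k=1  p_k/q_k = 373/23
…
k=7  a_k=1  p_k/q_k = 6195/382
k=8  a_k=1  p_k/q_k = 12017/741
…
k=10  a_k=1  p_k/q_k = 30229/1864
k=11  a_k=4  p_k/q_k = 139128/8579
→ (139128, 8579).  Check: 139128²=19356600384, 263·8579²=19356600383, difference 1.

139128 8579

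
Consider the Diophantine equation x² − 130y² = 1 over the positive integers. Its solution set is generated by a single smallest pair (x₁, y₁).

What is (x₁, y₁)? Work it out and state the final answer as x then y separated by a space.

6499 570

d=130: √d = [11; 2,2,22] (ℓ=3, odd), read p_5/q_5
i=0: a=11 ⇒ p=11, q=1
…
i=3: a=22 ⇒ p=1277, q=112
i=4: a=2 ⇒ p=2611, q=229
i=5: a=2 ⇒ p=6499, q=570
(x₁, y₁) = (6499, 570);  6499² − 130·570² = 1 ✓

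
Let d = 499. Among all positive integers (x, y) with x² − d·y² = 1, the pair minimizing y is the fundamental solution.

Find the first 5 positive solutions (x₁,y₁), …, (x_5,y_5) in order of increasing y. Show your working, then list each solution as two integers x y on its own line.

4490 201
40320199 1804980
362075382530 16208720199
3251436894799201 145554305582040
29197902953221442450 1307077647917999001

[22; 2,1,21,1,2,44] for √499; ℓ=6 ⇒ convergent index 5
a_0=22:  p_0=22·1+0=22,  q_0=22·0+1=1
…
a_2=1:  p_2=1·45+22=67,  q_2=1·2+1=3
a_3=21:  p_3=21·67+45=1452,  q_3=21·3+2=65
a_4=1:  p_4=1·1452+67=1519,  q_4=1·65+3=68
a_5=2:  p_5=2·1519+1452=4490,  q_5=2·68+65=201
→ (4490, 201).  Check: 4490²=20160100, 499·201²=20160099, difference 1.
(x_2, y_2) = (4490·4490 + 499·201·201, 4490·201 + 201·4490) = (40320199, 1804980)
(x_3, y_3) = (4490·40320199 + 499·201·1804980, 4490·1804980 + 201·40320199) = (362075382530, 16208720199)
(x_4, y_4) = (4490·362075382530 + 499·201·16208720199, 4490·16208720199 + 201·362075382530) = (3251436894799201, 145554305582040)
(x_5, y_5) = (4490·3251436894799201 + 499·201·145554305582040, 4490·145554305582040 + 201·3251436894799201) = (29197902953221442450, 1307077647917999001)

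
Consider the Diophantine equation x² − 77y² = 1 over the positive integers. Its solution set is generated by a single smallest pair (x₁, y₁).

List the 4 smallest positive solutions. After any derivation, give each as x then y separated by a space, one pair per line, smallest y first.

[8; 1,3,2,3,1,16] for √77; ℓ=6 ⇒ convergent index 5
step 0: (8, 1)  from 8·(1,0) + (0,1)
step 1: (9, 1)  from 1·(8,1) + (1,0)
step 2: (35, 4)  from 3·(9,1) + (8,1)
step 3: (79, 9)  from 2·(35,4) + (9,1)
step 4: (272, 31)  from 3·(79,9) + (35,4)
step 5: (351, 40)  from 1·(272,31) + (79,9)
→ (351, 40).  Check: 351²=123201, 77·40²=123200, difference 1.
(x_2, y_2) = (351·351 + 77·40·40, 351·40 + 40·351) = (246401, 28080)
(x_3, y_3) = (351·246401 + 77·40·28080, 351·28080 + 40·246401) = (172973151, 19712120)
(x_4, y_4) = (351·172973151 + 77·40·19712120, 351·19712120 + 40·172973151) = (121426905601, 13837880160)

351 40
246401 28080
172973151 19712120
121426905601 13837880160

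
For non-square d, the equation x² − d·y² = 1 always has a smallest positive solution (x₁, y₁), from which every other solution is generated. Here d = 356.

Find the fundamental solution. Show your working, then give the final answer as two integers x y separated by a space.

√356 → a₀=18, period (1,6,1,1,2,…,6,1,36); ℓ=14 even so k=13
i=0: a=18 ⇒ p=18, q=1
i=1: a=1 ⇒ p=19, q=1
…
i=3: a=1 ⇒ p=151, q=8
…
i=5: a=2 ⇒ p=717, q=38
i=6: a=1 ⇒ p=1000, q=53
i=7: a=8 ⇒ p=8717, q=462
…
i=11: a=1 ⇒ p=66019, q=3499
i=12: a=6 ⇒ p=433982, q=23001
i=13: a=1 ⇒ p=500001, q=26500
fundamental: x₁=500001, y₁=26500  (since 250001000001 − 356·702250000 = 1)

500001 26500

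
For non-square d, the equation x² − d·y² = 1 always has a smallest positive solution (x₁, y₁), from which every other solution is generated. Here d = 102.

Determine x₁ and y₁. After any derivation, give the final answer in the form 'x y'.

101 10

[10; 10,20] for √102; ℓ=2 ⇒ convergent index 1
step 0: (10, 1)  from 10·(1,0) + (0,1)
step 1: (101, 10)  from 10·(10,1) + (1,0)
fundamental: x₁=101, y₁=10  (since 10201 − 102·100 = 1)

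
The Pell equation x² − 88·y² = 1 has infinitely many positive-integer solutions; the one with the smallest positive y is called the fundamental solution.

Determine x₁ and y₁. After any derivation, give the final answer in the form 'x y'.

√88 → a₀=9, period (2,1,1,1,2,18); ℓ=6 even so k=5
i=0: a=9 ⇒ p=9, q=1
i=1: a=2 ⇒ p=19, q=2
…
i=3: a=1 ⇒ p=47, q=5
i=4: a=1 ⇒ p=75, q=8
i=5: a=2 ⇒ p=197, q=21
→ (197, 21).  Check: 197²=38809, 88·21²=38808, difference 1.

197 21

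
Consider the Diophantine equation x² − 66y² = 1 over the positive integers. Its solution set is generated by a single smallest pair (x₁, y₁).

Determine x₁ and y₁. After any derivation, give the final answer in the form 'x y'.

√66 = [8; 8,16, …], period ℓ=2 (even) → k=1
step 0: (8, 1)  from 8·(1,0) + (0,1)
step 1: (65, 8)  from 8·(8,1) + (1,0)
→ (65, 8).  Check: 65²=4225, 66·8²=4224, difference 1.

65 8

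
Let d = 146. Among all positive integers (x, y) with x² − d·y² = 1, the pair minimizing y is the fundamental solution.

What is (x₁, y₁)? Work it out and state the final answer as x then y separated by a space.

√146 = [12; 12,24, …], period ℓ=2 (even) → k=1
a_0=12:  p_0=12·1+0=12,  q_0=12·0+1=1
a_1=12:  p_1=12·12+1=145,  q_1=12·1+0=12
(x₁, y₁) = (145, 12);  145² − 146·12² = 1 ✓

145 12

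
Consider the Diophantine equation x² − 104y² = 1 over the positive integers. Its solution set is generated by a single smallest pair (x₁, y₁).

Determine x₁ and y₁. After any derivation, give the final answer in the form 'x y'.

d=104: √d = [10; 5,20] (ℓ=2, even), read p_1/q_1
k=0  a_k=10  p_k/q_k = 10/1
k=1  a_k=5  p_k/q_k = 51/5
fundamental: x₁=51, y₁=5  (since 2601 − 104·25 = 1)

51 5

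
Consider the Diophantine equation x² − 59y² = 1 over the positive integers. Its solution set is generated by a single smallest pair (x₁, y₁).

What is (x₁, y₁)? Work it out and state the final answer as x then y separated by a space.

√59 = [7; 1,2,7,2,1,14, …], period ℓ=6 (even) → k=5
i=0: a=7 ⇒ p=7, q=1
i=1: a=1 ⇒ p=8, q=1
…
i=3: a=7 ⇒ p=169, q=22
i=4: a=2 ⇒ p=361, q=47
i=5: a=1 ⇒ p=530, q=69
(x₁, y₁) = (530, 69);  530² − 59·69² = 1 ✓

530 69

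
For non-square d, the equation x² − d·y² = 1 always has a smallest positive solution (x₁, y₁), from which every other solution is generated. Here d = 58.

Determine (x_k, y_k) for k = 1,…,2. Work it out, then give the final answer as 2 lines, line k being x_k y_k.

[7; 1,1,1,1,1,1,14] for √58; ℓ=7 ⇒ convergent index 13
i=0: a=7 ⇒ p=7, q=1
i=1: a=1 ⇒ p=8, q=1
…
i=5: a=1 ⇒ p=61, q=8
i=6: a=1 ⇒ p=99, q=13
i=7: a=14 ⇒ p=1447, q=190
…
i=9: a=1 ⇒ p=2993, q=393
…
i=11: a=1 ⇒ p=7532, q=989
i=12: a=1 ⇒ p=12071, q=1585
i=13: a=1 ⇒ p=19603, q=2574
fundamental: x₁=19603, y₁=2574  (since 384277609 − 58·6625476 = 1)
(x_2, y_2) = (19603·19603 + 58·2574·2574, 19603·2574 + 2574·19603) = (768555217, 100916244)

19603 2574
768555217 100916244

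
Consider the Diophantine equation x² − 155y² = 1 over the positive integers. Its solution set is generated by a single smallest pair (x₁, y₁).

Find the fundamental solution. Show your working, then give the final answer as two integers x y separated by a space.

249 20

[12; 2,4,2,24] for √155; ℓ=4 ⇒ convergent index 3
step 0: (12, 1)  from 12·(1,0) + (0,1)
step 1: (25, 2)  from 2·(12,1) + (1,0)
step 2: (112, 9)  from 4·(25,2) + (12,1)
step 3: (249, 20)  from 2·(112,9) + (25,2)
(x₁, y₁) = (249, 20);  249² − 155·20² = 1 ✓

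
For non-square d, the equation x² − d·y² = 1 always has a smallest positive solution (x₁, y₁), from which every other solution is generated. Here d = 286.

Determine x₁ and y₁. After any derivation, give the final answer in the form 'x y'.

561835 33222

[16; 1,10,3,3,2,3,3,10,1,32] for √286; ℓ=10 ⇒ convergent index 9
step 0: (16, 1)  from 16·(1,0) + (0,1)
step 1: (17, 1)  from 1·(16,1) + (1,0)
step 2: (186, 11)  from 10·(17,1) + (16,1)
step 3: (575, 34)  from 3·(186,11) + (17,1)
step 4: (1911, 113)  from 3·(575,34) + (186,11)
step 5: (4397, 260)  from 2·(1911,113) + (575,34)
step 6: (15102, 893)  from 3·(4397,260) + (1911,113)
step 7: (49703, 2939)  from 3·(15102,893) + (4397,260)
step 8: (512132, 30283)  from 10·(49703,2939) + (15102,893)
step 9: (561835, 33222)  from 1·(512132,30283) + (49703,2939)
→ (561835, 33222).  Check: 561835²=315658567225, 286·33222²=315658567224, difference 1.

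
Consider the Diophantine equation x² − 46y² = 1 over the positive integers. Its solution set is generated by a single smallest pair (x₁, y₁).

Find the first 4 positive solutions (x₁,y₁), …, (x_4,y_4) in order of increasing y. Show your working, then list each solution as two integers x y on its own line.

d=46: √d = [6; 1,3,1,1,2,6,2,1,1,3,1,12] (ℓ=12, even), read p_11/q_11
k=0  a_k=6  p_k/q_k = 6/1
…
k=2  a_k=3  p_k/q_k = 27/4
k=3  a_k=1  p_k/q_k = 34/5
k=4  a_k=1  p_k/q_k = 61/9
…
k=7  a_k=2  p_k/q_k = 2150/317
…
k=9  a_k=1  p_k/q_k = 5297/781
k=10  a_k=3  p_k/q_k = 19038/2807
k=11  a_k=1  p_k/q_k = 24335/3588
(x₁, y₁) = (24335, 3588);  24335² − 46·3588² = 1 ✓
(24335+3588√46)^2 = 1184384449 + 174627960√46
(24335+3588√46)^3 = 57643991108495 + 8499142809612√46
(24335+3588√46)^4 = 2805533046066067201 + 413653280369188080√46

24335 3588
1184384449 174627960
57643991108495 8499142809612
2805533046066067201 413653280369188080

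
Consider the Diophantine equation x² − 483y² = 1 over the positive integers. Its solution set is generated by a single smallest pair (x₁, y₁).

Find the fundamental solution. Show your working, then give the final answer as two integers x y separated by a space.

d=483: √d = [21; 1,42] (ℓ=2, even), read p_1/q_1
i=0: a=21 ⇒ p=21, q=1
i=1: a=1 ⇒ p=22, q=1
fundamental: x₁=22, y₁=1  (since 484 − 483·1 = 1)

22 1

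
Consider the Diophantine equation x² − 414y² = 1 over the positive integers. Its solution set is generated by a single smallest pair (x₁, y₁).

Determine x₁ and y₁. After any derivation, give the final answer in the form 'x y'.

24335 1196

√414 → a₀=20, period (2,1,7,2,7,1,2,40); ℓ=8 even so k=7
i=0: a=20 ⇒ p=20, q=1
i=1: a=2 ⇒ p=41, q=2
…
i=3: a=7 ⇒ p=468, q=23
i=4: a=2 ⇒ p=997, q=49
i=5: a=7 ⇒ p=7447, q=366
i=6: a=1 ⇒ p=8444, q=415
i=7: a=2 ⇒ p=24335, q=1196
→ (24335, 1196).  Check: 24335²=592192225, 414·1196²=592192224, difference 1.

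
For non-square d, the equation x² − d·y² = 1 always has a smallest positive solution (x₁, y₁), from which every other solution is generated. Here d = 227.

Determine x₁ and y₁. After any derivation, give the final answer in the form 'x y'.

226 15

d=227: √d = [15; 15,30] (ℓ=2, even), read p_1/q_1
i=0: a=15 ⇒ p=15, q=1
i=1: a=15 ⇒ p=226, q=15
(x₁, y₁) = (226, 15);  226² − 227·15² = 1 ✓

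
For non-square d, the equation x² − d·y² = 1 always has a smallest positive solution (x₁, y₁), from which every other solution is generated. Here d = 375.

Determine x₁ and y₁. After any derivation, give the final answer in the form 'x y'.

15124 781

[19; 2,1,2,1,5,1,2,1,2,38] for √375; ℓ=10 ⇒ convergent index 9
i=0: a=19 ⇒ p=19, q=1
…
i=2: a=1 ⇒ p=58, q=3
…
i=4: a=1 ⇒ p=213, q=11
i=5: a=5 ⇒ p=1220, q=63
i=6: a=1 ⇒ p=1433, q=74
i=7: a=2 ⇒ p=4086, q=211
i=8: a=1 ⇒ p=5519, q=285
i=9: a=2 ⇒ p=15124, q=781
fundamental: x₁=15124, y₁=781  (since 228735376 − 375·609961 = 1)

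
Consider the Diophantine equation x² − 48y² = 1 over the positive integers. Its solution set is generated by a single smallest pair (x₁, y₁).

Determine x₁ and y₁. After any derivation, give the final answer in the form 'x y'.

7 1

d=48: √d = [6; 1,12] (ℓ=2, even), read p_1/q_1
k=0  a_k=6  p_k/q_k = 6/1
k=1  a_k=1  p_k/q_k = 7/1
fundamental: x₁=7, y₁=1  (since 49 − 48·1 = 1)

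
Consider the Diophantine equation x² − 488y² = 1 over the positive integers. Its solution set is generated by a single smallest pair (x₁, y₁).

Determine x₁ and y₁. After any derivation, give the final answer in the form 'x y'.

243 11

d=488: √d = [22; 11,44] (ℓ=2, even), read p_1/q_1
step 0: (22, 1)  from 22·(1,0) + (0,1)
step 1: (243, 11)  from 11·(22,1) + (1,0)
fundamental: x₁=243, y₁=11  (since 59049 − 488·121 = 1)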